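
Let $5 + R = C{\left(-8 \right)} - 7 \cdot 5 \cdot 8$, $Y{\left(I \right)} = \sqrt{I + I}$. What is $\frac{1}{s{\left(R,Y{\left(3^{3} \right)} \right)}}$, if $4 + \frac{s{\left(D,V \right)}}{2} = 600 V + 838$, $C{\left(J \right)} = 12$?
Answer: $- \frac{139}{6248148} + \frac{25 \sqrt{6}}{520679} \approx 9.5364 \cdot 10^{-5}$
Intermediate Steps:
$Y{\left(I \right)} = \sqrt{2} \sqrt{I}$ ($Y{\left(I \right)} = \sqrt{2 I} = \sqrt{2} \sqrt{I}$)
$R = -273$ ($R = -5 + \left(12 - 7 \cdot 5 \cdot 8\right) = -5 + \left(12 - 35 \cdot 8\right) = -5 + \left(12 - 280\right) = -5 - 268 = -273$)
$s{\left(D,V \right)} = 1668 + 1200 V$ ($s{\left(D,V \right)} = -8 + 2 \left(600 V + 838\right) = -8 + 2 \left(838 + 600 V\right) = -8 + \left(1676 + 1200 V\right) = 1668 + 1200 V$)
$\frac{1}{s{\left(R,Y{\left(3^{3} \right)} \right)}} = \frac{1}{1668 + 1200 \sqrt{2} \sqrt{3^{3}}} = \frac{1}{1668 + 1200 \sqrt{2} \sqrt{27}} = \frac{1}{1668 + 1200 \sqrt{2} \cdot 3 \sqrt{3}} = \frac{1}{1668 + 1200 \cdot 3 \sqrt{6}} = \frac{1}{1668 + 3600 \sqrt{6}}$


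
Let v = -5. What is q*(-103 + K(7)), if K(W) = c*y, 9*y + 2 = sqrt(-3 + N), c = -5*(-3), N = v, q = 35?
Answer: -11165/3 + 350*I*sqrt(2)/3 ≈ -3721.7 + 164.99*I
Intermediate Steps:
N = -5
c = 15
y = -2/9 + 2*I*sqrt(2)/9 (y = -2/9 + sqrt(-3 - 5)/9 = -2/9 + sqrt(-8)/9 = -2/9 + (2*I*sqrt(2))/9 = -2/9 + 2*I*sqrt(2)/9 ≈ -0.22222 + 0.31427*I)
K(W) = -10/3 + 10*I*sqrt(2)/3 (K(W) = 15*(-2/9 + 2*I*sqrt(2)/9) = -10/3 + 10*I*sqrt(2)/3)
q*(-103 + K(7)) = 35*(-103 + (-10/3 + 10*I*sqrt(2)/3)) = 35*(-319/3 + 10*I*sqrt(2)/3) = -11165/3 + 350*I*sqrt(2)/3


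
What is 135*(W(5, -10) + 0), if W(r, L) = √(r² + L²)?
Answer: 675*√5 ≈ 1509.3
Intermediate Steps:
W(r, L) = √(L² + r²)
135*(W(5, -10) + 0) = 135*(√((-10)² + 5²) + 0) = 135*(√(100 + 25) + 0) = 135*(√125 + 0) = 135*(5*√5 + 0) = 135*(5*√5) = 675*√5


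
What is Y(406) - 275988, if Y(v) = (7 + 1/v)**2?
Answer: -45484675319/164836 ≈ -2.7594e+5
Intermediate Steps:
Y(406) - 275988 = (1 + 7*406)**2/406**2 - 275988 = (1 + 2842)**2/164836 - 275988 = (1/164836)*2843**2 - 275988 = (1/164836)*8082649 - 275988 = 8082649/164836 - 275988 = -45484675319/164836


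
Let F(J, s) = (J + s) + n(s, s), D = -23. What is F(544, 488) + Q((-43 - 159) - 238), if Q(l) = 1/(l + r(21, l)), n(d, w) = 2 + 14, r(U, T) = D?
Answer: 485223/463 ≈ 1048.0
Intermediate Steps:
r(U, T) = -23
n(d, w) = 16
F(J, s) = 16 + J + s (F(J, s) = (J + s) + 16 = 16 + J + s)
Q(l) = 1/(-23 + l) (Q(l) = 1/(l - 23) = 1/(-23 + l))
F(544, 488) + Q((-43 - 159) - 238) = (16 + 544 + 488) + 1/(-23 + ((-43 - 159) - 238)) = 1048 + 1/(-23 + (-202 - 238)) = 1048 + 1/(-23 - 440) = 1048 + 1/(-463) = 1048 - 1/463 = 485223/463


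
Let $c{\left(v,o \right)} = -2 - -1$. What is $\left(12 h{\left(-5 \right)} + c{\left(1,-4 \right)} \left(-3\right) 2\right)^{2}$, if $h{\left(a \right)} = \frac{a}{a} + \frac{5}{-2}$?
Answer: $144$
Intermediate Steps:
$c{\left(v,o \right)} = -1$ ($c{\left(v,o \right)} = -2 + 1 = -1$)
$h{\left(a \right)} = - \frac{3}{2}$ ($h{\left(a \right)} = 1 + 5 \left(- \frac{1}{2}\right) = 1 - \frac{5}{2} = - \frac{3}{2}$)
$\left(12 h{\left(-5 \right)} + c{\left(1,-4 \right)} \left(-3\right) 2\right)^{2} = \left(12 \left(- \frac{3}{2}\right) + \left(-1\right) \left(-3\right) 2\right)^{2} = \left(-18 + 3 \cdot 2\right)^{2} = \left(-18 + 6\right)^{2} = \left(-12\right)^{2} = 144$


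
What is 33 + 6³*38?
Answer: 8241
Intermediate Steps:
33 + 6³*38 = 33 + 216*38 = 33 + 8208 = 8241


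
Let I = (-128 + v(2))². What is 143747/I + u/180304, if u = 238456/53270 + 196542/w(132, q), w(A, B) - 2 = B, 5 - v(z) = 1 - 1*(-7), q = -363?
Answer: 124560046488609449/14875715376420920 ≈ 8.3734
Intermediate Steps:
v(z) = -3 (v(z) = 5 - (1 - 1*(-7)) = 5 - (1 + 7) = 5 - 1*8 = 5 - 8 = -3)
I = 17161 (I = (-128 - 3)² = (-131)² = 17161)
w(A, B) = 2 + B
u = -5191854862/9615235 (u = 238456/53270 + 196542/(2 - 363) = 238456*(1/53270) + 196542/(-361) = 119228/26635 + 196542*(-1/361) = 119228/26635 - 196542/361 = -5191854862/9615235 ≈ -539.96)
143747/I + u/180304 = 143747/17161 - 5191854862/9615235/180304 = 143747*(1/17161) - 5191854862/9615235*1/180304 = 143747/17161 - 2595927431/866832665720 = 124560046488609449/14875715376420920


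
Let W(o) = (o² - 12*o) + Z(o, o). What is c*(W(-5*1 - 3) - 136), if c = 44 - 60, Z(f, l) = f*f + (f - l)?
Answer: -1408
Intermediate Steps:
Z(f, l) = f + f² - l (Z(f, l) = f² + (f - l) = f + f² - l)
c = -16
W(o) = -12*o + 2*o² (W(o) = (o² - 12*o) + (o + o² - o) = (o² - 12*o) + o² = -12*o + 2*o²)
c*(W(-5*1 - 3) - 136) = -16*(2*(-5*1 - 3)*(-6 + (-5*1 - 3)) - 136) = -16*(2*(-5 - 3)*(-6 + (-5 - 3)) - 136) = -16*(2*(-8)*(-6 - 8) - 136) = -16*(2*(-8)*(-14) - 136) = -16*(224 - 136) = -16*88 = -1408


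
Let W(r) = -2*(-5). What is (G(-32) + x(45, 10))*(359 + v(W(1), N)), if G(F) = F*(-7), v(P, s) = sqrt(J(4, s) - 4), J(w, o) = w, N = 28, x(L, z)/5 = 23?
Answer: 121701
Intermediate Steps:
x(L, z) = 115 (x(L, z) = 5*23 = 115)
W(r) = 10
v(P, s) = 0 (v(P, s) = sqrt(4 - 4) = sqrt(0) = 0)
G(F) = -7*F
(G(-32) + x(45, 10))*(359 + v(W(1), N)) = (-7*(-32) + 115)*(359 + 0) = (224 + 115)*359 = 339*359 = 121701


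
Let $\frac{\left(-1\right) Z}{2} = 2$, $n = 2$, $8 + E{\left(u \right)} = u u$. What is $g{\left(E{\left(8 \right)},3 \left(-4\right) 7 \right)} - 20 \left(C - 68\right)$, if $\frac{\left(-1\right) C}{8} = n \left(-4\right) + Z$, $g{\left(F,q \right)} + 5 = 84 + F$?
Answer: $-425$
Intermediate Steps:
$E{\left(u \right)} = -8 + u^{2}$ ($E{\left(u \right)} = -8 + u u = -8 + u^{2}$)
$Z = -4$ ($Z = \left(-2\right) 2 = -4$)
$g{\left(F,q \right)} = 79 + F$ ($g{\left(F,q \right)} = -5 + \left(84 + F\right) = 79 + F$)
$C = 96$ ($C = - 8 \left(2 \left(-4\right) - 4\right) = - 8 \left(-8 - 4\right) = \left(-8\right) \left(-12\right) = 96$)
$g{\left(E{\left(8 \right)},3 \left(-4\right) 7 \right)} - 20 \left(C - 68\right) = \left(79 - \left(8 - 8^{2}\right)\right) - 20 \left(96 - 68\right) = \left(79 + \left(-8 + 64\right)\right) - 560 = \left(79 + 56\right) - 560 = 135 - 560 = -425$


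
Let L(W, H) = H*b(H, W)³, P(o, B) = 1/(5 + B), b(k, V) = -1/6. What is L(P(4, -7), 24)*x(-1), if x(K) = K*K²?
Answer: ⅑ ≈ 0.11111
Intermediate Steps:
x(K) = K³
b(k, V) = -⅙ (b(k, V) = -1*⅙ = -⅙)
L(W, H) = -H/216 (L(W, H) = H*(-⅙)³ = H*(-1/216) = -H/216)
L(P(4, -7), 24)*x(-1) = -1/216*24*(-1)³ = -⅑*(-1) = ⅑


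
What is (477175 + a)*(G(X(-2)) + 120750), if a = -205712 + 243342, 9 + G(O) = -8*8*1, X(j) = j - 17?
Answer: 62125122985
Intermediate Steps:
X(j) = -17 + j
G(O) = -73 (G(O) = -9 - 8*8*1 = -9 - 64*1 = -9 - 64 = -73)
a = 37630
(477175 + a)*(G(X(-2)) + 120750) = (477175 + 37630)*(-73 + 120750) = 514805*120677 = 62125122985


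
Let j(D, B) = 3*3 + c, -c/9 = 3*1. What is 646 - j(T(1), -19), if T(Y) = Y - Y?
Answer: 664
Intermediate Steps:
T(Y) = 0
c = -27 ≈ -27.000
j(D, B) = -18 (j(D, B) = 3*3 - 27 = 9 - 27 = -18)
646 - j(T(1), -19) = 646 - 1*(-18) = 646 + 18 = 664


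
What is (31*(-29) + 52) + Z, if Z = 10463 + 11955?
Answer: 21571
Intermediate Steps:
Z = 22418
(31*(-29) + 52) + Z = (31*(-29) + 52) + 22418 = (-899 + 52) + 22418 = -847 + 22418 = 21571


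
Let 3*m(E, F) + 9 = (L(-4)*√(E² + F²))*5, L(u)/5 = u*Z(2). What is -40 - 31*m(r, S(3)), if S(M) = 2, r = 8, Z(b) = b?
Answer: 53 + 12400*√17/3 ≈ 17095.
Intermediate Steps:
L(u) = 10*u (L(u) = 5*(u*2) = 5*(2*u) = 10*u)
m(E, F) = -3 - 200*√(E² + F²)/3 (m(E, F) = -3 + (((10*(-4))*√(E² + F²))*5)/3 = -3 + (-40*√(E² + F²)*5)/3 = -3 + (-200*√(E² + F²))/3 = -3 - 200*√(E² + F²)/3)
-40 - 31*m(r, S(3)) = -40 - 31*(-3 - 200*√(8² + 2²)/3) = -40 - 31*(-3 - 200*√(64 + 4)/3) = -40 - 31*(-3 - 400*√17/3) = -40 + (93 + 12400*√17/3) = 53 + 12400*√17/3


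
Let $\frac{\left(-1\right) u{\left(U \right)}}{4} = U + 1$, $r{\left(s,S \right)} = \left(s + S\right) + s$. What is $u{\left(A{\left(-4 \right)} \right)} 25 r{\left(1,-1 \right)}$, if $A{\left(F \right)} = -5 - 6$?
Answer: $1000$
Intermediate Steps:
$A{\left(F \right)} = -11$ ($A{\left(F \right)} = -5 - 6 = -11$)
$r{\left(s,S \right)} = S + 2 s$ ($r{\left(s,S \right)} = \left(S + s\right) + s = S + 2 s$)
$u{\left(U \right)} = -4 - 4 U$ ($u{\left(U \right)} = - 4 \left(U + 1\right) = - 4 \left(1 + U\right) = -4 - 4 U$)
$u{\left(A{\left(-4 \right)} \right)} 25 r{\left(1,-1 \right)} = \left(-4 - -44\right) 25 \left(-1 + 2 \cdot 1\right) = \left(-4 + 44\right) 25 \left(-1 + 2\right) = 40 \cdot 25 \cdot 1 = 1000 \cdot 1 = 1000$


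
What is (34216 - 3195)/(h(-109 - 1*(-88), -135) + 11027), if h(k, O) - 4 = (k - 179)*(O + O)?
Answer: 31021/65031 ≈ 0.47702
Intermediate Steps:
h(k, O) = 4 + 2*O*(-179 + k) (h(k, O) = 4 + (k - 179)*(O + O) = 4 + (-179 + k)*(2*O) = 4 + 2*O*(-179 + k))
(34216 - 3195)/(h(-109 - 1*(-88), -135) + 11027) = (34216 - 3195)/((4 - 358*(-135) + 2*(-135)*(-109 - 1*(-88))) + 11027) = 31021/((4 + 48330 + 2*(-135)*(-109 + 88)) + 11027) = 31021/((4 + 48330 + 2*(-135)*(-21)) + 11027) = 31021/((4 + 48330 + 5670) + 11027) = 31021/(54004 + 11027) = 31021/65031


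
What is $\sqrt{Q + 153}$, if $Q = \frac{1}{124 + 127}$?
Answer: $\frac{2 \sqrt{2409851}}{251} \approx 12.369$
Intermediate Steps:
$Q = \frac{1}{251} \approx 0.0039841$
$\sqrt{Q + 153} = \sqrt{\frac{1}{251} + 153} = \sqrt{\frac{38404}{251}} = \frac{2 \sqrt{2409851}}{251}$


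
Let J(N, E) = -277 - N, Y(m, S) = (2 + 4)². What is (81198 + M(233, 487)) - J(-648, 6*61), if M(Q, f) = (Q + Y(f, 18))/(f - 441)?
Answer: 3718311/46 ≈ 80833.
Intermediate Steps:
Y(m, S) = 36 (Y(m, S) = 6² = 36)
M(Q, f) = (36 + Q)/(-441 + f) (M(Q, f) = (Q + 36)/(f - 441) = (36 + Q)/(-441 + f))
(81198 + M(233, 487)) - J(-648, 6*61) = (81198 + (36 + 233)/(-441 + 487)) - (-277 - 1*(-648)) = (81198 + 269/46) - (-277 + 648) = (81198 + (1/46)*269) - 1*371 = (81198 + 269/46) - 371 = 3735377/46 - 371 = 3718311/46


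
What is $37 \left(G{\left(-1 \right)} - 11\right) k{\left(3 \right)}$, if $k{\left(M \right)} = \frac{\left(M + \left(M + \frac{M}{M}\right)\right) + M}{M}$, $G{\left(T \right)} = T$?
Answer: $-1480$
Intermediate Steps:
$k{\left(M \right)} = \frac{1 + 3 M}{M}$ ($k{\left(M \right)} = \frac{\left(M + \left(M + 1\right)\right) + M}{M} = \frac{\left(M + \left(1 + M\right)\right) + M}{M} = \frac{\left(1 + 2 M\right) + M}{M} = \frac{1 + 3 M}{M}$)
$37 \left(G{\left(-1 \right)} - 11\right) k{\left(3 \right)} = 37 \left(-1 - 11\right) \left(3 + \frac{1}{3}\right) = 37 \left(-12\right) \frac{10}{3} = \left(-444\right) \frac{10}{3} = -1480$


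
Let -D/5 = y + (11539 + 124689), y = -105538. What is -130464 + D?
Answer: -283914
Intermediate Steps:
D = -153450 (D = -5*(-105538 + (11539 + 124689)) = -5*(-105538 + 136228) = -5*30690 = -153450)
-130464 + D = -130464 - 153450 = -283914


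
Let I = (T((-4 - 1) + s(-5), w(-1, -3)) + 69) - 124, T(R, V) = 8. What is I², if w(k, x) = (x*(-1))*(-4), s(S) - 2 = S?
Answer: 2209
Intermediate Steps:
s(S) = 2 + S
w(k, x) = 4*x (w(k, x) = -x*(-4) = 4*x)
I = -47 (I = (8 + 69) - 124 = 77 - 124 = -47)
I² = (-47)² = 2209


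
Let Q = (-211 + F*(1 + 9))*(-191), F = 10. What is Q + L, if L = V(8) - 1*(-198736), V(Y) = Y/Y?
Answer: 219938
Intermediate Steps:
V(Y) = 1
Q = 21201 (Q = (-211 + 10*(1 + 9))*(-191) = (-211 + 10*10)*(-191) = (-211 + 100)*(-191) = -111*(-191) = 21201)
L = 198737 (L = 1 - 1*(-198736) = 1 + 198736 = 198737)
Q + L = 21201 + 198737 = 219938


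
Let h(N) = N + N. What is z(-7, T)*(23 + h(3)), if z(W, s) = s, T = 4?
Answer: 116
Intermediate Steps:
h(N) = 2*N
z(-7, T)*(23 + h(3)) = 4*(23 + 2*3) = 4*(23 + 6) = 4*29 = 116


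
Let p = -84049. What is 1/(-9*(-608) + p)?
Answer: -1/78577 ≈ -1.2726e-5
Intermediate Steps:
1/(-9*(-608) + p) = 1/(-9*(-608) - 84049) = 1/(5472 - 84049) = 1/(-78577) = -1/78577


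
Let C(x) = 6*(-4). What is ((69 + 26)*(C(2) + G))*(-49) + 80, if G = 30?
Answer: -27850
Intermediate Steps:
C(x) = -24
((69 + 26)*(C(2) + G))*(-49) + 80 = ((69 + 26)*(-24 + 30))*(-49) + 80 = (95*6)*(-49) + 80 = 570*(-49) + 80 = -27930 + 80 = -27850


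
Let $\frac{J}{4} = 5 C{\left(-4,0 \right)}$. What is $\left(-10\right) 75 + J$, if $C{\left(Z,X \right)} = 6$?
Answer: $-630$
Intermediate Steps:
$J = 120$ ($J = 4 \cdot 5 \cdot 6 = 4 \cdot 30 = 120$)
$\left(-10\right) 75 + J = \left(-10\right) 75 + 120 = -750 + 120 = -630$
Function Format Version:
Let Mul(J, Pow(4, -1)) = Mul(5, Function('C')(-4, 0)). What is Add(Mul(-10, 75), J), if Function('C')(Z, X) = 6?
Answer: -630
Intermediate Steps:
J = 120 (J = Mul(4, Mul(5, 6)) = Mul(4, 30) = 120)
Add(Mul(-10, 75), J) = Add(Mul(-10, 75), 120) = Add(-750, 120) = -630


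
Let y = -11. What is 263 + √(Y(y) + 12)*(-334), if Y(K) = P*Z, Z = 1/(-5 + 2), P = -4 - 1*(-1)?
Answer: 263 - 334*√13 ≈ -941.25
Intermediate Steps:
P = -3 (P = -4 + 1 = -3)
Z = -⅓ (Z = 1/(-3) = -⅓ ≈ -0.33333)
Y(K) = 1 (Y(K) = -3*(-⅓) = 1)
263 + √(Y(y) + 12)*(-334) = 263 + √(1 + 12)*(-334) = 263 + √13*(-334) = 263 - 334*√13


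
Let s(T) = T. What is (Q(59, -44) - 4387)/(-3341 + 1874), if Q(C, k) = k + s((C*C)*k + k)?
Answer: 157639/1467 ≈ 107.46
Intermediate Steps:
Q(C, k) = 2*k + k*C² (Q(C, k) = k + ((C*C)*k + k) = k + (C²*k + k) = k + (k*C² + k) = k + (k + k*C²) = 2*k + k*C²)
(Q(59, -44) - 4387)/(-3341 + 1874) = (-44*(2 + 59²) - 4387)/(-3341 + 1874) = (-44*(2 + 3481) - 4387)/(-1467) = (-44*3483 - 4387)*(-1/1467) = (-153252 - 4387)*(-1/1467) = -157639*(-1/1467) = 157639/1467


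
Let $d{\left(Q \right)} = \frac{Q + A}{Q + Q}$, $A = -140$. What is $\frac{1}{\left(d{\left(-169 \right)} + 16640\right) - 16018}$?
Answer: $\frac{338}{210545} \approx 0.0016054$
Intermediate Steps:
$d{\left(Q \right)} = \frac{-140 + Q}{2 Q}$ ($d{\left(Q \right)} = \frac{Q - 140}{Q + Q} = \frac{-140 + Q}{2 Q}$)
$\frac{1}{\left(d{\left(-169 \right)} + 16640\right) - 16018} = \frac{1}{\left(\frac{-140 - 169}{2 \left(-169\right)} + 16640\right) - 16018} = \frac{1}{\left(\frac{1}{2} \left(- \frac{1}{169}\right) \left(-309\right) + 16640\right) - 16018} = \frac{1}{\left(\frac{309}{338} + 16640\right) - 16018} = \frac{1}{\frac{5624629}{338} - 16018} = \frac{1}{\frac{210545}{338}} = \frac{338}{210545}$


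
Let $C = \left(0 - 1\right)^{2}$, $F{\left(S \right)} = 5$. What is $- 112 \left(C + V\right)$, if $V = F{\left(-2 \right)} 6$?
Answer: $-3472$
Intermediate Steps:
$C = 1$ ($C = \left(-1\right)^{2} = 1$)
$V = 30$ ($V = 5 \cdot 6 = 30$)
$- 112 \left(C + V\right) = - 112 \left(1 + 30\right) = \left(-112\right) 31 = -3472$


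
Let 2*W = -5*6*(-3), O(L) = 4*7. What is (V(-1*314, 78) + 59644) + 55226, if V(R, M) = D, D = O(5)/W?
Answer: 5169178/45 ≈ 1.1487e+5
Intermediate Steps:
O(L) = 28
W = 45 (W = (-5*6*(-3))/2 = (-30*(-3))/2 = (½)*90 = 45)
D = 28/45 ≈ 0.62222
V(R, M) = 28/45
(V(-1*314, 78) + 59644) + 55226 = (28/45 + 59644) + 55226 = 2684008/45 + 55226 = 5169178/45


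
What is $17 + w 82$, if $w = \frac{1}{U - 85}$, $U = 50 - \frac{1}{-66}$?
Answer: $\frac{33841}{2309} \approx 14.656$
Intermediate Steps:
$U = \frac{3301}{66}$ ($U = 50 - - \frac{1}{66} = 50 + \frac{1}{66} = \frac{3301}{66} \approx 50.015$)
$w = - \frac{66}{2309}$ ($w = \frac{1}{\frac{3301}{66} - 85} = \frac{1}{- \frac{2309}{66}} = - \frac{66}{2309} \approx -0.028584$)
$17 + w 82 = 17 - \frac{5412}{2309} = \frac{33841}{2309}$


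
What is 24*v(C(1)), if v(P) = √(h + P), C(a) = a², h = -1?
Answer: 0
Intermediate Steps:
v(P) = √(-1 + P)
24*v(C(1)) = 24*√(-1 + 1²) = 24*√(-1 + 1) = 24*√0 = 24*0 = 0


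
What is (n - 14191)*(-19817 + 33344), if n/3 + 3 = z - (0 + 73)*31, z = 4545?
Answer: -99477558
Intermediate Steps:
n = 6837 (n = -9 + 3*(4545 - (0 + 73)*31) = -9 + 3*(4545 - 73*31) = -9 + 3*(4545 - 1*2263) = -9 + 3*(4545 - 2263) = -9 + 3*2282 = -9 + 6846 = 6837)
(n - 14191)*(-19817 + 33344) = (6837 - 14191)*(-19817 + 33344) = -7354*13527 = -99477558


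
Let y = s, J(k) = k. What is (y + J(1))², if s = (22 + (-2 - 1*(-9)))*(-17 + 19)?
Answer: 3481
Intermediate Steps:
s = 58 (s = (22 + (-2 + 9))*2 = (22 + 7)*2 = 29*2 = 58)
y = 58
(y + J(1))² = (58 + 1)² = 59² = 3481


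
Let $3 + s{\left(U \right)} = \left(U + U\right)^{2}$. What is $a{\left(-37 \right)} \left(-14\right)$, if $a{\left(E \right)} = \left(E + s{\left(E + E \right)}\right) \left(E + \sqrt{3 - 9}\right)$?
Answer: $11325552 - 306096 i \sqrt{6} \approx 1.1326 \cdot 10^{7} - 7.4978 \cdot 10^{5} i$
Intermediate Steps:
$s{\left(U \right)} = -3 + 4 U^{2}$ ($s{\left(U \right)} = -3 + \left(U + U\right)^{2} = -3 + \left(2 U\right)^{2} = -3 + 4 U^{2}$)
$a{\left(E \right)} = \left(E + i \sqrt{6}\right) \left(-3 + E + 16 E^{2}\right)$ ($a{\left(E \right)} = \left(E + \left(-3 + 4 \left(E + E\right)^{2}\right)\right) \left(E + \sqrt{3 - 9}\right) = \left(E + \left(-3 + 4 \left(2 E\right)^{2}\right)\right) \left(E + \sqrt{-6}\right) = \left(E + \left(-3 + 4 \cdot 4 E^{2}\right)\right) \left(E + i \sqrt{6}\right) = \left(E + \left(-3 + 16 E^{2}\right)\right) \left(E + i \sqrt{6}\right) = \left(-3 + E + 16 E^{2}\right) \left(E + i \sqrt{6}\right) = \left(E + i \sqrt{6}\right) \left(-3 + E + 16 E^{2}\right)$)
$a{\left(-37 \right)} \left(-14\right) = \left(\left(-37\right)^{2} - 37 \left(-3 + 16 \left(-37\right)^{2}\right) + i \left(-37\right) \sqrt{6} + i \sqrt{6} \left(-3 + 16 \left(-37\right)^{2}\right)\right) \left(-14\right) = \left(1369 - 37 \left(-3 + 16 \cdot 1369\right) - 37 i \sqrt{6} + i \sqrt{6} \left(-3 + 16 \cdot 1369\right)\right) \left(-14\right) = \left(1369 - 37 \left(-3 + 21904\right) - 37 i \sqrt{6} + i \sqrt{6} \left(-3 + 21904\right)\right) \left(-14\right) = \left(1369 - 810337 - 37 i \sqrt{6} + i \sqrt{6} \cdot 21901\right) \left(-14\right) = \left(1369 - 810337 - 37 i \sqrt{6} + 21901 i \sqrt{6}\right) \left(-14\right) = \left(-808968 + 21864 i \sqrt{6}\right) \left(-14\right) = 11325552 - 306096 i \sqrt{6}$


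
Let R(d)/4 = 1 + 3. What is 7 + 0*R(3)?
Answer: 7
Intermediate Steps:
R(d) = 16 (R(d) = 4*(1 + 3) = 4*4 = 16)
7 + 0*R(3) = 7 + 0*16 = 7 + 0 = 7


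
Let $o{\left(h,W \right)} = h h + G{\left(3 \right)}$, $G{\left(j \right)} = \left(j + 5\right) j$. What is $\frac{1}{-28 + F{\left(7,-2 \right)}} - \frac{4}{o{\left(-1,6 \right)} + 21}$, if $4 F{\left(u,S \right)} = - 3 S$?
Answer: $- \frac{152}{1219} \approx -0.12469$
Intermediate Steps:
$G{\left(j \right)} = j \left(5 + j\right)$ ($G{\left(j \right)} = \left(5 + j\right) j = j \left(5 + j\right)$)
$F{\left(u,S \right)} = - \frac{3 S}{4}$ ($F{\left(u,S \right)} = \frac{\left(-3\right) S}{4} = - \frac{3 S}{4}$)
$o{\left(h,W \right)} = 24 + h^{2}$ ($o{\left(h,W \right)} = h h + 3 \left(5 + 3\right) = h^{2} + 3 \cdot 8 = h^{2} + 24 = 24 + h^{2}$)
$\frac{1}{-28 + F{\left(7,-2 \right)}} - \frac{4}{o{\left(-1,6 \right)} + 21} = \frac{1}{-28 - - \frac{3}{2}} - \frac{4}{\left(24 + \left(-1\right)^{2}\right) + 21} = \frac{1}{-28 + \frac{3}{2}} - \frac{4}{\left(24 + 1\right) + 21} = \frac{1}{- \frac{53}{2}} - \frac{4}{25 + 21} = - \frac{2}{53} - \frac{4}{46} = - \frac{2}{53} - \frac{2}{23} = - \frac{152}{1219}$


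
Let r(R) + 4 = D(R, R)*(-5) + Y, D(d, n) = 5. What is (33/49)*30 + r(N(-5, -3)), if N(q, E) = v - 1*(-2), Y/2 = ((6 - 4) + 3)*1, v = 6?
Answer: 59/49 ≈ 1.2041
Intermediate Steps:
Y = 10 (Y = 2*(((6 - 4) + 3)*1) = 2*((2 + 3)*1) = 2*(5*1) = 2*5 = 10)
N(q, E) = 8 (N(q, E) = 6 - 1*(-2) = 6 + 2 = 8)
r(R) = -19 (r(R) = -4 + (5*(-5) + 10) = -4 + (-25 + 10) = -4 - 15 = -19)
(33/49)*30 + r(N(-5, -3)) = (33/49)*30 - 19 = 990/49 - 19 = 59/49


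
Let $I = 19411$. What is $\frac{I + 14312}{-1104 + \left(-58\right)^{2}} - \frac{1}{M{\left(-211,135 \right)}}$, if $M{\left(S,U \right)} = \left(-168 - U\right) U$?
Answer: $\frac{55177663}{3697812} \approx 14.922$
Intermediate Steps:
$M{\left(S,U \right)} = U \left(-168 - U\right)$
$\frac{I + 14312}{-1104 + \left(-58\right)^{2}} - \frac{1}{M{\left(-211,135 \right)}} = \frac{19411 + 14312}{-1104 + \left(-58\right)^{2}} - \frac{1}{\left(-1\right) 135 \left(168 + 135\right)} = \frac{33723}{-1104 + 3364} - \frac{1}{\left(-1\right) 135 \cdot 303} = \frac{33723}{2260} - \frac{1}{-40905} = 33723 \cdot \frac{1}{2260} - - \frac{1}{40905} = \frac{33723}{2260} + \frac{1}{40905} = \frac{55177663}{3697812}$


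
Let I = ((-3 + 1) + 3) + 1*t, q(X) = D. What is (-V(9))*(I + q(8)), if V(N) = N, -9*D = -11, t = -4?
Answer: 16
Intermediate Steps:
D = 11/9 (D = -⅑*(-11) = 11/9 ≈ 1.2222)
q(X) = 11/9
I = -3 (I = ((-3 + 1) + 3) + 1*(-4) = (-2 + 3) - 4 = 1 - 4 = -3)
(-V(9))*(I + q(8)) = (-1*9)*(-3 + 11/9) = -9*(-16/9) = 16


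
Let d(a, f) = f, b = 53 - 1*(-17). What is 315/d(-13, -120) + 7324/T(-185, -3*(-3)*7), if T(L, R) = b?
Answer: 28561/280 ≈ 102.00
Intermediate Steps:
b = 70 (b = 53 + 17 = 70)
T(L, R) = 70
315/d(-13, -120) + 7324/T(-185, -3*(-3)*7) = 315/(-120) + 7324/70 = 315*(-1/120) + 7324*(1/70) = -21/8 + 3662/35 = 28561/280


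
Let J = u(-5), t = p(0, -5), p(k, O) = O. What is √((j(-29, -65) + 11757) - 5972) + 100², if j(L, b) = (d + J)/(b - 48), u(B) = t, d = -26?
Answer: 10000 + 2*√18468042/113 ≈ 10076.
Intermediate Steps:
t = -5
u(B) = -5
J = -5
j(L, b) = -31/(-48 + b) (j(L, b) = (-26 - 5)/(b - 48) = -31/(-48 + b))
√((j(-29, -65) + 11757) - 5972) + 100² = √((-31/(-48 - 65) + 11757) - 5972) + 100² = √((-31/(-113) + 11757) - 5972) + 10000 = √((-31*(-1/113) + 11757) - 5972) + 10000 = √((31/113 + 11757) - 5972) + 10000 = √(1328572/113 - 5972) + 10000 = √(653736/113) + 10000 = 2*√18468042/113 + 10000 = 10000 + 2*√18468042/113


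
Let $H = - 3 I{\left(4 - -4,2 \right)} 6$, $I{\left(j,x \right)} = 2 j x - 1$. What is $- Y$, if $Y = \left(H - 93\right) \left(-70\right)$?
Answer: $-45570$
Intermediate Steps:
$I{\left(j,x \right)} = -1 + 2 j x$ ($I{\left(j,x \right)} = 2 j x - 1 = -1 + 2 j x$)
$H = -558$ ($H = - 3 \left(-1 + 2 \left(4 - -4\right) 2\right) 6 = - 3 \left(-1 + 2 \left(4 + 4\right) 2\right) 6 = - 3 \left(-1 + 2 \cdot 8 \cdot 2\right) 6 = - 3 \left(-1 + 32\right) 6 = \left(-3\right) 31 \cdot 6 = \left(-93\right) 6 = -558$)
$Y = 45570$ ($Y = \left(-558 - 93\right) \left(-70\right) = \left(-651\right) \left(-70\right) = 45570$)
$- Y = \left(-1\right) 45570 = -45570$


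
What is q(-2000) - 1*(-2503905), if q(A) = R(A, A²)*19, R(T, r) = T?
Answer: 2465905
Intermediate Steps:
q(A) = 19*A (q(A) = A*19 = 19*A)
q(-2000) - 1*(-2503905) = 19*(-2000) - 1*(-2503905) = -38000 + 2503905 = 2465905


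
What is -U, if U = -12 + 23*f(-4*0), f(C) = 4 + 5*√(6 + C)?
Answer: -80 - 115*√6 ≈ -361.69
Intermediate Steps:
U = 80 + 115*√6 (U = -12 + 23*(4 + 5*√(6 - 4*0)) = -12 + 23*(4 + 5*√(6 + 0)) = -12 + 23*(4 + 5*√6) = -12 + (92 + 115*√6) = 80 + 115*√6 ≈ 361.69)
-U = -(80 + 115*√6) = -80 - 115*√6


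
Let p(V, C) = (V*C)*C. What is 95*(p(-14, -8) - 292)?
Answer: -112860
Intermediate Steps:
p(V, C) = V*C**2 (p(V, C) = (C*V)*C = V*C**2)
95*(p(-14, -8) - 292) = 95*(-14*(-8)**2 - 292) = 95*(-14*64 - 292) = 95*(-896 - 292) = 95*(-1188) = -112860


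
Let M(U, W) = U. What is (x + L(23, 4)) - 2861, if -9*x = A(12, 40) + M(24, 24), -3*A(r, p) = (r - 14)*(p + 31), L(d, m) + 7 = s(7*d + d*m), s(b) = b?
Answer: -70819/27 ≈ -2622.9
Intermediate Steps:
L(d, m) = -7 + 7*d + d*m (L(d, m) = -7 + (7*d + d*m) = -7 + 7*d + d*m)
A(r, p) = -(-14 + r)*(31 + p)/3 (A(r, p) = -(r - 14)*(p + 31)/3 = -(-14 + r)*(31 + p)/3)
x = -214/27 (x = -((434/3 - 31/3*12 + (14/3)*40 - ⅓*40*12) + 24)/9 = -((434/3 - 124 + 560/3 - 160) + 24)/9 = -(142/3 + 24)/9 = -⅑*214/3 = -214/27 ≈ -7.9259)
(x + L(23, 4)) - 2861 = (-214/27 + (-7 + 23*(7 + 4))) - 2861 = (-214/27 + (-7 + 23*11)) - 2861 = (-214/27 + (-7 + 253)) - 2861 = (-214/27 + 246) - 2861 = 6428/27 - 2861 = -70819/27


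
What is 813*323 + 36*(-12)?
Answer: 262167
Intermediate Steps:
813*323 + 36*(-12) = 262599 - 432 = 262167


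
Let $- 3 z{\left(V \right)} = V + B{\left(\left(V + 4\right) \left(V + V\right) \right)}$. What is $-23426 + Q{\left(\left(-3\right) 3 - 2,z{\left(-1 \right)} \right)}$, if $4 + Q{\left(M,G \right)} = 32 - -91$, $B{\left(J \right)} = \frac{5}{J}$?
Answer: $-23307$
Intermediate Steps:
$z{\left(V \right)} = - \frac{V}{3} - \frac{5}{6 V \left(4 + V\right)}$ ($z{\left(V \right)} = - \frac{V + \frac{5}{\left(V + 4\right) \left(V + V\right)}}{3} = - \frac{V + \frac{5}{\left(4 + V\right) 2 V}}{3} = - \frac{V + \frac{5}{2 V \left(4 + V\right)}}{3} = - \frac{V}{3} - \frac{5}{6 V \left(4 + V\right)}$)
$Q{\left(M,G \right)} = 119$ ($Q{\left(M,G \right)} = -4 + \left(32 - -91\right) = -4 + \left(32 + 91\right) = -4 + 123 = 119$)
$-23426 + Q{\left(\left(-3\right) 3 - 2,z{\left(-1 \right)} \right)} = -23426 + 119 = -23307$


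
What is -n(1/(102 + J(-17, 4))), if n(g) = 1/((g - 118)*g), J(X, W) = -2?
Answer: 10000/11799 ≈ 0.84753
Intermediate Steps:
n(g) = 1/(g*(-118 + g)) (n(g) = 1/((-118 + g)*g) = 1/(g*(-118 + g)))
-n(1/(102 + J(-17, 4))) = -1/((1/(102 - 2))*(-118 + 1/(102 - 2))) = -1/((1/100)*(-118 + 1/100)) = -1/(1/100*(-118 + 1/100)) = -100/(-11799/100) = -100*(-100)/11799 = -1*(-10000/11799) = 10000/11799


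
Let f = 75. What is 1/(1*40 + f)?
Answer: 1/115 ≈ 0.0086956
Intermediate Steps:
1/(1*40 + f) = 1/(1*40 + 75) = 1/(40 + 75) = 1/115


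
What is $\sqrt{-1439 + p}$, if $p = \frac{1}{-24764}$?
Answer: $\frac{7 i \sqrt{4502423323}}{12382} \approx 37.934 i$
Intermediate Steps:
$p = - \frac{1}{24764} \approx -4.0381 \cdot 10^{-5}$
$\sqrt{-1439 + p} = \sqrt{-1439 - \frac{1}{24764}} = \sqrt{- \frac{35635397}{24764}} = \frac{7 i \sqrt{4502423323}}{12382}$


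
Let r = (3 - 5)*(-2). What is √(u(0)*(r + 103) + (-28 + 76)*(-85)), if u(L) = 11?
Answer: I*√2903 ≈ 53.88*I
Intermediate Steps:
r = 4 (r = -2*(-2) = 4)
√(u(0)*(r + 103) + (-28 + 76)*(-85)) = √(11*(4 + 103) + (-28 + 76)*(-85)) = √(11*107 + 48*(-85)) = √(1177 - 4080) = √(-2903) = I*√2903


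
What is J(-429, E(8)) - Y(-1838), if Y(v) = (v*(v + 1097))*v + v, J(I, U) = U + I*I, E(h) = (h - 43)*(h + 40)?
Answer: 2503463003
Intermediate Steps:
E(h) = (-43 + h)*(40 + h)
J(I, U) = U + I²
Y(v) = v + v²*(1097 + v) (Y(v) = (v*(1097 + v))*v + v = v²*(1097 + v) + v = v + v²*(1097 + v))
J(-429, E(8)) - Y(-1838) = ((-1720 + 8² - 3*8) + (-429)²) - (-1838)*(1 + (-1838)² + 1097*(-1838)) = ((-1720 + 64 - 24) + 184041) - (-1838)*(1 + 3378244 - 2016286) = (-1680 + 184041) - (-1838)*1361959 = 182361 - 1*(-2503280642) = 182361 + 2503280642 = 2503463003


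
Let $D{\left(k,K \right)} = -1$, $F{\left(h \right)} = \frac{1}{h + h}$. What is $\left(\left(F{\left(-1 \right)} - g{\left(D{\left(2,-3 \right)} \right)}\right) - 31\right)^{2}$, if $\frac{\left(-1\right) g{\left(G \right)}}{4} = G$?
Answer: $\frac{5041}{4} \approx 1260.3$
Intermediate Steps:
$F{\left(h \right)} = \frac{1}{2 h}$
$g{\left(G \right)} = - 4 G$
$\left(\left(F{\left(-1 \right)} - g{\left(D{\left(2,-3 \right)} \right)}\right) - 31\right)^{2} = \left(\left(\frac{1}{2 \left(-1\right)} - \left(-4\right) \left(-1\right)\right) - 31\right)^{2} = \left(\left(\frac{1}{2} \left(-1\right) - 4\right) - 31\right)^{2} = \left(\left(- \frac{1}{2} - 4\right) - 31\right)^{2} = \left(- \frac{9}{2} - 31\right)^{2} = \left(- \frac{71}{2}\right)^{2} = \frac{5041}{4}$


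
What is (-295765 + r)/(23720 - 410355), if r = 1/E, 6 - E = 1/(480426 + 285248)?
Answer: 1358756362221/1776217815305 ≈ 0.76497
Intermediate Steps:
E = 4594043/765674 (E = 6 - 1/(480426 + 285248) = 6 - 1/765674 = 4594043/765674 ≈ 6.0000)
r = 765674/4594043 (r = 1/(4594043/765674) = 765674/4594043 ≈ 0.16667)
(-295765 + r)/(23720 - 410355) = (-295765 + 765674/4594043)/(23720 - 410355) = -1358756362221/4594043/(-386635) = -1358756362221/4594043*(-1/386635) = 1358756362221/1776217815305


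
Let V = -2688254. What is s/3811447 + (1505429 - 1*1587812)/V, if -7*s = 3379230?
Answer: -6886239497013/71722963504766 ≈ -0.096012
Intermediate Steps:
s = -3379230/7 (s = -⅐*3379230 = -3379230/7 ≈ -4.8275e+5)
s/3811447 + (1505429 - 1*1587812)/V = -3379230/7/3811447 + (1505429 - 1*1587812)/(-2688254) = -3379230/7*1/3811447 + (1505429 - 1587812)*(-1/2688254) = -3379230/26680129 - 82383*(-1/2688254) = -3379230/26680129 + 82383/2688254 = -6886239497013/71722963504766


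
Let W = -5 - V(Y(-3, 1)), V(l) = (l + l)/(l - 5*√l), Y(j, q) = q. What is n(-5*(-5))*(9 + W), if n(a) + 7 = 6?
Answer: -9/2 ≈ -4.5000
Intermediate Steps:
n(a) = -1 (n(a) = -7 + 6 = -1)
V(l) = 2*l/(l - 5*√l) (V(l) = (2*l)/(l - 5*√l) = 2*l/(l - 5*√l))
W = -9/2 (W = -5 - 2/(1 - 5*√1) = -5 - 2/(1 - 5*1) = -5 - 2/(1 - 5) = -5 - 2/(-4) = -5 - 2*(-1)/4 = -5 - 1*(-½) = -5 + ½ = -9/2 ≈ -4.5000)
n(-5*(-5))*(9 + W) = -(9 - 9/2) = -1*9/2 = -9/2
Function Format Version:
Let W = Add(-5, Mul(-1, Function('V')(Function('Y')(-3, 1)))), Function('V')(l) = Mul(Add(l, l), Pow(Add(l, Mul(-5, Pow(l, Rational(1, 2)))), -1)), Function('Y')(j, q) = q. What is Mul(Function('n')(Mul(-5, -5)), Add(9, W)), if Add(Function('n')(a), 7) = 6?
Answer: Rational(-9, 2) ≈ -4.5000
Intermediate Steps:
Function('n')(a) = -1 (Function('n')(a) = Add(-7, 6) = -1)
Function('V')(l) = Mul(2, l, Pow(Add(l, Mul(-5, Pow(l, Rational(1, 2)))), -1)) (Function('V')(l) = Mul(Mul(2, l), Pow(Add(l, Mul(-5, Pow(l, Rational(1, 2)))), -1)) = Mul(2, l, Pow(Add(l, Mul(-5, Pow(l, Rational(1, 2)))), -1)))
W = Rational(-9, 2) (W = Add(-5, Mul(-1, Mul(2, 1, Pow(Add(1, Mul(-5, Pow(1, Rational(1, 2)))), -1)))) = Add(-5, Mul(-1, Mul(2, 1, Pow(Add(1, Mul(-5, 1)), -1)))) = Add(-5, Mul(-1, Mul(2, 1, Pow(Add(1, -5), -1)))) = Add(-5, Mul(-1, Mul(2, 1, Pow(-4, -1)))) = Add(-5, Mul(-1, Mul(2, 1, Rational(-1, 4)))) = Add(-5, Mul(-1, Rational(-1, 2))) = Add(-5, Rational(1, 2)) = Rational(-9, 2) ≈ -4.5000)
Mul(Function('n')(Mul(-5, -5)), Add(9, W)) = Mul(-1, Add(9, Rational(-9, 2))) = Mul(-1, Rational(9, 2)) = Rational(-9, 2)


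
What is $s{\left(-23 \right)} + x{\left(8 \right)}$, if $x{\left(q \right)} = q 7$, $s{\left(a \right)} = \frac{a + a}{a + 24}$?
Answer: $10$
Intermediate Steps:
$s{\left(a \right)} = \frac{2 a}{24 + a}$
$x{\left(q \right)} = 7 q$
$s{\left(-23 \right)} + x{\left(8 \right)} = 2 \left(-23\right) \frac{1}{24 - 23} + 7 \cdot 8 = 2 \left(-23\right) 1^{-1} + 56 = 2 \left(-23\right) 1 + 56 = -46 + 56 = 10$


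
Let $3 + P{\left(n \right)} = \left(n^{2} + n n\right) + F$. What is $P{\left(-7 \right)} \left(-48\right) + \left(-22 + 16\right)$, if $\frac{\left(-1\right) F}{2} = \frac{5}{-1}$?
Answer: $-5046$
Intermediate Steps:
$F = 10$ ($F = - 2 \frac{5}{-1} = - 2 \cdot 5 \left(-1\right) = \left(-2\right) \left(-5\right) = 10$)
$P{\left(n \right)} = 7 + 2 n^{2}$ ($P{\left(n \right)} = -3 + \left(\left(n^{2} + n n\right) + 10\right) = -3 + \left(\left(n^{2} + n^{2}\right) + 10\right) = -3 + \left(2 n^{2} + 10\right) = -3 + \left(10 + 2 n^{2}\right) = 7 + 2 n^{2}$)
$P{\left(-7 \right)} \left(-48\right) + \left(-22 + 16\right) = \left(7 + 2 \left(-7\right)^{2}\right) \left(-48\right) + \left(-22 + 16\right) = \left(7 + 2 \cdot 49\right) \left(-48\right) - 6 = \left(7 + 98\right) \left(-48\right) - 6 = 105 \left(-48\right) - 6 = -5040 - 6 = -5046$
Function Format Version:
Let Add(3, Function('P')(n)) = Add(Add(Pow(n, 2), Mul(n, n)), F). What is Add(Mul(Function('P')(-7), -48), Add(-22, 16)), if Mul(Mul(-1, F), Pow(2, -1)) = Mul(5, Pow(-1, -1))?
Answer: -5046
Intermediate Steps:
F = 10 (F = Mul(-2, Mul(5, Pow(-1, -1))) = Mul(-2, Mul(5, -1)) = Mul(-2, -5) = 10)
Function('P')(n) = Add(7, Mul(2, Pow(n, 2))) (Function('P')(n) = Add(-3, Add(Add(Pow(n, 2), Mul(n, n)), 10)) = Add(-3, Add(Add(Pow(n, 2), Pow(n, 2)), 10)) = Add(-3, Add(Mul(2, Pow(n, 2)), 10)) = Add(-3, Add(10, Mul(2, Pow(n, 2)))) = Add(7, Mul(2, Pow(n, 2))))
Add(Mul(Function('P')(-7), -48), Add(-22, 16)) = Add(Mul(Add(7, Mul(2, Pow(-7, 2))), -48), Add(-22, 16)) = Add(Mul(Add(7, Mul(2, 49)), -48), -6) = Add(Mul(Add(7, 98), -48), -6) = Add(Mul(105, -48), -6) = Add(-5040, -6) = -5046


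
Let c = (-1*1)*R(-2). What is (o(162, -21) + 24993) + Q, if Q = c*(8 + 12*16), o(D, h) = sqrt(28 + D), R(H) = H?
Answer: 25393 + sqrt(190) ≈ 25407.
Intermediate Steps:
c = 2 (c = -1*1*(-2) = -1*(-2) = 2)
Q = 400 (Q = 2*(8 + 12*16) = 2*(8 + 192) = 2*200 = 400)
(o(162, -21) + 24993) + Q = (sqrt(28 + 162) + 24993) + 400 = (sqrt(190) + 24993) + 400 = (24993 + sqrt(190)) + 400 = 25393 + sqrt(190)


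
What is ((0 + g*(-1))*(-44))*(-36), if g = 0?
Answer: 0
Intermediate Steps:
((0 + g*(-1))*(-44))*(-36) = ((0 + 0*(-1))*(-44))*(-36) = ((0 + 0)*(-44))*(-36) = (0*(-44))*(-36) = 0*(-36) = 0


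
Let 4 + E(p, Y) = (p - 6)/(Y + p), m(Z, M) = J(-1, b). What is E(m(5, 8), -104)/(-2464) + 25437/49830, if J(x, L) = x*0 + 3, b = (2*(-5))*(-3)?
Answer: 96217203/187892320 ≈ 0.51209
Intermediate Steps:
b = 30 (b = -10*(-3) = 30)
J(x, L) = 3 (J(x, L) = 0 + 3 = 3)
m(Z, M) = 3
E(p, Y) = -4 + (-6 + p)/(Y + p) (E(p, Y) = -4 + (p - 6)/(Y + p) = -4 + (-6 + p)/(Y + p))
E(m(5, 8), -104)/(-2464) + 25437/49830 = ((-6 - 4*(-104) - 3*3)/(-104 + 3))/(-2464) + 25437/49830 = ((-6 + 416 - 9)/(-101))*(-1/2464) + 25437*(1/49830) = -1/101*401*(-1/2464) + 8479/16610 = -401/101*(-1/2464) + 8479/16610 = 401/248864 + 8479/16610 = 96217203/187892320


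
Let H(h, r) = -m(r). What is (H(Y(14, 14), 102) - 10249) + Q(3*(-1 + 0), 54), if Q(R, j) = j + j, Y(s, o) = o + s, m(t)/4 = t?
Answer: -10549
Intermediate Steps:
m(t) = 4*t
Q(R, j) = 2*j
H(h, r) = -4*r
(H(Y(14, 14), 102) - 10249) + Q(3*(-1 + 0), 54) = (-4*102 - 10249) + 2*54 = (-408 - 10249) + 108 = -10657 + 108 = -10549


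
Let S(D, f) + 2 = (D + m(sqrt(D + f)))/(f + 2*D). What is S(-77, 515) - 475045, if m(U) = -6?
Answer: -171492050/361 ≈ -4.7505e+5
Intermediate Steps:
S(D, f) = -2 + (-6 + D)/(f + 2*D) (S(D, f) = -2 + (D - 6)/(f + 2*D) = -2 + (-6 + D)/(f + 2*D))
S(-77, 515) - 475045 = (-6 - 3*(-77) - 2*515)/(515 + 2*(-77)) - 475045 = (-6 + 231 - 1030)/(515 - 154) - 475045 = -805/361 - 475045 = -171492050/361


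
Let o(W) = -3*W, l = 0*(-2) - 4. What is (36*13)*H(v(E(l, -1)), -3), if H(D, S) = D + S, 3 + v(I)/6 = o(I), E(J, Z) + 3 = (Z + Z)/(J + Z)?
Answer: 60372/5 ≈ 12074.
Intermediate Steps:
l = -4 (l = 0 - 4 = -4)
E(J, Z) = -3 + 2*Z/(J + Z) (E(J, Z) = -3 + (Z + Z)/(J + Z) = -3 + (2*Z)/(J + Z) = -3 + 2*Z/(J + Z))
v(I) = -18 - 18*I (v(I) = -18 + 6*(-3*I) = -18 - 18*I)
(36*13)*H(v(E(l, -1)), -3) = (36*13)*((-18 - 18*(-1*(-1) - 3*(-4))/(-4 - 1)) - 3) = 468*((-18 - 18*(1 + 12)/(-5)) - 3) = 468*((-18 - (-18)*13/5) - 3) = 468*((-18 - 18*(-13/5)) - 3) = 468*((-18 + 234/5) - 3) = 468*(144/5 - 3) = 468*(129/5) = 60372/5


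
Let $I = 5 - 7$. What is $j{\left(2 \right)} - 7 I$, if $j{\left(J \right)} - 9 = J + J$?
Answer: $27$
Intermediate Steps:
$j{\left(J \right)} = 9 + 2 J$ ($j{\left(J \right)} = 9 + \left(J + J\right) = 9 + 2 J$)
$I = -2$
$j{\left(2 \right)} - 7 I = \left(9 + 2 \cdot 2\right) - -14 = \left(9 + 4\right) + 14 = 13 + 14 = 27$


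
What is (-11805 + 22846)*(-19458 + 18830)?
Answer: -6933748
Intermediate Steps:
(-11805 + 22846)*(-19458 + 18830) = 11041*(-628) = -6933748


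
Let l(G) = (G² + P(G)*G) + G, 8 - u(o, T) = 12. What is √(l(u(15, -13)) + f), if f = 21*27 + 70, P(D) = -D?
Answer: √633 ≈ 25.159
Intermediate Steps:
u(o, T) = -4 (u(o, T) = 8 - 1*12 = 8 - 12 = -4)
f = 637 (f = 567 + 70 = 637)
l(G) = G (l(G) = (G² + (-G)*G) + G = (G² - G²) + G = 0 + G = G)
√(l(u(15, -13)) + f) = √(-4 + 637) = √633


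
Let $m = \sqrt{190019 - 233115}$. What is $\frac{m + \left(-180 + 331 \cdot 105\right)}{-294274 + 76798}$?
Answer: $- \frac{11525}{72492} - \frac{i \sqrt{10774}}{108738} \approx -0.15898 - 0.00095457 i$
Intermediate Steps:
$m = 2 i \sqrt{10774}$ ($m = \sqrt{-43096} = 2 i \sqrt{10774} \approx 207.6 i$)
$\frac{m + \left(-180 + 331 \cdot 105\right)}{-294274 + 76798} = \frac{2 i \sqrt{10774} + \left(-180 + 331 \cdot 105\right)}{-294274 + 76798} = \frac{2 i \sqrt{10774} + \left(-180 + 34755\right)}{-217476} = \left(2 i \sqrt{10774} + 34575\right) \left(- \frac{1}{217476}\right) = \left(34575 + 2 i \sqrt{10774}\right) \left(- \frac{1}{217476}\right) = - \frac{11525}{72492} - \frac{i \sqrt{10774}}{108738}$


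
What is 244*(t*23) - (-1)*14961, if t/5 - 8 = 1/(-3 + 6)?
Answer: 746383/3 ≈ 2.4879e+5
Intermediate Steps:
t = 125/3 (t = 40 + 5/(-3 + 6) = 40 + 5/3 = 125/3 ≈ 41.667)
244*(t*23) - (-1)*14961 = 244*((125/3)*23) - (-1)*14961 = 244*(2875/3) - 1*(-14961) = 701500/3 + 14961 = 746383/3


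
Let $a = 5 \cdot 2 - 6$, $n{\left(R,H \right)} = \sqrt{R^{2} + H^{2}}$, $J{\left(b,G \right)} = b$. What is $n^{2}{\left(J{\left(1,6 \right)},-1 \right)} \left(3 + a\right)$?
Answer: $14$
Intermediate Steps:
$n{\left(R,H \right)} = \sqrt{H^{2} + R^{2}}$
$a = 4$ ($a = 10 - 6 = 4$)
$n^{2}{\left(J{\left(1,6 \right)},-1 \right)} \left(3 + a\right) = \left(\sqrt{\left(-1\right)^{2} + 1^{2}}\right)^{2} \left(3 + 4\right) = \left(\sqrt{1 + 1}\right)^{2} \cdot 7 = \left(\sqrt{2}\right)^{2} \cdot 7 = 2 \cdot 7 = 14$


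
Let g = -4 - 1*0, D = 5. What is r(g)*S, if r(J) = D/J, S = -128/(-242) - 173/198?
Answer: 3755/8712 ≈ 0.43101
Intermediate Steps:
g = -4 (g = -4 + 0 = -4)
S = -751/2178 (S = -128*(-1/242) - 173*1/198 = 64/121 - 173/198 = -751/2178 ≈ -0.34481)
r(J) = 5/J
r(g)*S = (5/(-4))*(-751/2178) = (5*(-1/4))*(-751/2178) = -5/4*(-751/2178) = 3755/8712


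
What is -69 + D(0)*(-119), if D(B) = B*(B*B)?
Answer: -69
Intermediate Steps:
D(B) = B**3 (D(B) = B*B**2 = B**3)
-69 + D(0)*(-119) = -69 + 0**3*(-119) = -69 + 0*(-119) = -69 + 0 = -69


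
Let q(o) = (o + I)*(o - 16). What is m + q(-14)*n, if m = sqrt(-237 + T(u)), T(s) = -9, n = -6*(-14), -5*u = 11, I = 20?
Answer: -15120 + I*sqrt(246) ≈ -15120.0 + 15.684*I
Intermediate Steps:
u = -11/5 (u = -1/5*11 = -11/5 ≈ -2.2000)
n = 84
q(o) = (-16 + o)*(20 + o) (q(o) = (o + 20)*(o - 16) = (20 + o)*(-16 + o) = (-16 + o)*(20 + o))
m = I*sqrt(246) (m = sqrt(-237 - 9) = sqrt(-246) = I*sqrt(246) ≈ 15.684*I)
m + q(-14)*n = I*sqrt(246) + (-320 + (-14)**2 + 4*(-14))*84 = I*sqrt(246) + (-320 + 196 - 56)*84 = I*sqrt(246) - 180*84 = I*sqrt(246) - 15120 = -15120 + I*sqrt(246)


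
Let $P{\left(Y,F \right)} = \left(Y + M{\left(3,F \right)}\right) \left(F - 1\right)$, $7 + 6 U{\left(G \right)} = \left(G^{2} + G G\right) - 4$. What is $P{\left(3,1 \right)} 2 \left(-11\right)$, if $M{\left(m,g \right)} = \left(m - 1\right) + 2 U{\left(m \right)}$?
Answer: $0$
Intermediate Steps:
$U{\left(G \right)} = - \frac{11}{6} + \frac{G^{2}}{3}$ ($U{\left(G \right)} = - \frac{7}{6} + \frac{\left(G^{2} + G G\right) - 4}{6} = - \frac{7}{6} + \frac{\left(G^{2} + G^{2}\right) - 4}{6} = - \frac{7}{6} + \frac{2 G^{2} - 4}{6} = - \frac{7}{6} + \frac{-4 + 2 G^{2}}{6} = - \frac{7}{6} + \left(- \frac{2}{3} + \frac{G^{2}}{3}\right) = - \frac{11}{6} + \frac{G^{2}}{3}$)
$M{\left(m,g \right)} = - \frac{14}{3} + m + \frac{2 m^{2}}{3}$ ($M{\left(m,g \right)} = \left(m - 1\right) + 2 \left(- \frac{11}{6} + \frac{m^{2}}{3}\right) = \left(m - 1\right) + \left(- \frac{11}{3} + \frac{2 m^{2}}{3}\right) = \left(-1 + m\right) + \left(- \frac{11}{3} + \frac{2 m^{2}}{3}\right) = - \frac{14}{3} + m + \frac{2 m^{2}}{3}$)
$P{\left(Y,F \right)} = \left(-1 + F\right) \left(\frac{13}{3} + Y\right)$ ($P{\left(Y,F \right)} = \left(Y + \left(- \frac{14}{3} + 3 + \frac{2 \cdot 3^{2}}{3}\right)\right) \left(F - 1\right) = \left(Y + \left(- \frac{14}{3} + 3 + \frac{2}{3} \cdot 9\right)\right) \left(-1 + F\right) = \left(Y + \left(- \frac{14}{3} + 3 + 6\right)\right) \left(-1 + F\right) = \left(Y + \frac{13}{3}\right) \left(-1 + F\right) = \left(\frac{13}{3} + Y\right) \left(-1 + F\right) = \left(-1 + F\right) \left(\frac{13}{3} + Y\right)$)
$P{\left(3,1 \right)} 2 \left(-11\right) = \left(- \frac{13}{3} - 3 + \frac{13}{3} \cdot 1 + 1 \cdot 3\right) 2 \left(-11\right) = \left(- \frac{13}{3} - 3 + \frac{13}{3} + 3\right) 2 \left(-11\right) = 0 \cdot 2 \left(-11\right) = 0 \left(-11\right) = 0$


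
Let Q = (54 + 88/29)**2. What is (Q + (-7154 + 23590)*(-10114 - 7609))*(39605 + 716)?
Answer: -9877699514161272/841 ≈ -1.1745e+13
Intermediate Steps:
Q = 2735716/841 (Q = (54 + 88*(1/29))**2 = (54 + 88/29)**2 = (1654/29)**2 = 2735716/841 ≈ 3252.9)
(Q + (-7154 + 23590)*(-10114 - 7609))*(39605 + 716) = (2735716/841 + (-7154 + 23590)*(-10114 - 7609))*(39605 + 716) = (2735716/841 + 16436*(-17723))*40321 = (2735716/841 - 291295228)*40321 = -244976551032/841*40321 = -9877699514161272/841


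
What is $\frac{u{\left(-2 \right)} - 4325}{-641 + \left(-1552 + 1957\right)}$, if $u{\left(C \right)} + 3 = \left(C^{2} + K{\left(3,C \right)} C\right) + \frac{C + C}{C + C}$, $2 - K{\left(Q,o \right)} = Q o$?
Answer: $\frac{4339}{236} \approx 18.386$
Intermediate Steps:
$K{\left(Q,o \right)} = 2 - Q o$
$u{\left(C \right)} = -2 + C^{2} + C \left(2 - 3 C\right)$ ($u{\left(C \right)} = -3 + \left(\left(C^{2} + \left(2 - 3 C\right) C\right) + \frac{C + C}{C + C}\right) = -3 + \left(\left(C^{2} + \left(2 - 3 C\right) C\right) + \frac{2 C}{2 C}\right) = -3 + \left(\left(C^{2} + C \left(2 - 3 C\right)\right) + 2 C \frac{1}{2 C}\right) = -3 + \left(\left(C^{2} + C \left(2 - 3 C\right)\right) + 1\right) = -3 + \left(1 + C^{2} + C \left(2 - 3 C\right)\right) = -2 + C^{2} + C \left(2 - 3 C\right)$)
$\frac{u{\left(-2 \right)} - 4325}{-641 + \left(-1552 + 1957\right)} = \frac{\left(-2 - 2 \left(-2\right)^{2} + 2 \left(-2\right)\right) - 4325}{-641 + \left(-1552 + 1957\right)} = \frac{\left(-2 - 8 - 4\right) - 4325}{-641 + 405} = \frac{\left(-2 - 8 - 4\right) - 4325}{-236} = \left(-14 - 4325\right) \left(- \frac{1}{236}\right) = \left(-4339\right) \left(- \frac{1}{236}\right) = \frac{4339}{236}$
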